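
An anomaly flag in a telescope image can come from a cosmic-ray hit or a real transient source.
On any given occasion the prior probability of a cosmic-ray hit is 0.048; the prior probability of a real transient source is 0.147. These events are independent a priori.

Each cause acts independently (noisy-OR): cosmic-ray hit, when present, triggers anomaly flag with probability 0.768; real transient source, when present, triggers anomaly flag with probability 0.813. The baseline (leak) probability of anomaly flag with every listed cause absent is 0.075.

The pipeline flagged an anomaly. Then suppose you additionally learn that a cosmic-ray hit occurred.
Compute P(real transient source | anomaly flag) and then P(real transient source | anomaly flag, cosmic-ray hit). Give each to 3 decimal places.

Under noisy-OR, P(anomaly flag | causes) = 1 − (1−0.075)·∏(1−qᵢ) over the active causes.
Weight on real transient source=true, given the evidence: 0.115737 + 0.006773 = 0.122510
Normalizer over all consistent configurations: 0.075*0.952*0.853 + 0.827025*0.952*0.147 + 0.7854*0.048*0.853 + 0.95987*0.048*0.147 = 0.215571
P(real transient source | anomaly flag) = 0.122510/0.215571 ≈ 0.568

With the extra evidence:
Weight on real transient source=true, given the evidence: 0.95987*0.147 = 0.141101
Normalizer over all consistent configurations: 0.7854*0.853 + 0.95987*0.147 = 0.811047
Posterior = 0.141101 / 0.811047 ≈ 0.174
— cosmic-ray hit explains away the evidence for real transient source.

P(real transient source | anomaly flag) ≈ 0.568; P(real transient source | anomaly flag, cosmic-ray hit) ≈ 0.174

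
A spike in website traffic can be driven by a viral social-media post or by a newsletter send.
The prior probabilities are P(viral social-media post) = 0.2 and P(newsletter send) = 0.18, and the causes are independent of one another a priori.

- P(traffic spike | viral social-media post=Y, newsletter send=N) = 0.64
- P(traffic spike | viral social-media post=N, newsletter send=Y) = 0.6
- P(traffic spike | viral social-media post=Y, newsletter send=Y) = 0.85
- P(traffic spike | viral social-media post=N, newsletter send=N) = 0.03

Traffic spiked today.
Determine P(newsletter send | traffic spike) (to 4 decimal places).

Weight on newsletter send=true, given the evidence: 0.086400 + 0.030600 = 0.117000
The normalizing constant is 0.03·0.8·0.82 + 0.6·0.8·0.18 + 0.64·0.2·0.82 + 0.85·0.2·0.18 = 0.241640
P(newsletter send | traffic spike) = 0.117000/0.241640 ≈ 0.4842

P(newsletter send | traffic spike) ≈ 0.4842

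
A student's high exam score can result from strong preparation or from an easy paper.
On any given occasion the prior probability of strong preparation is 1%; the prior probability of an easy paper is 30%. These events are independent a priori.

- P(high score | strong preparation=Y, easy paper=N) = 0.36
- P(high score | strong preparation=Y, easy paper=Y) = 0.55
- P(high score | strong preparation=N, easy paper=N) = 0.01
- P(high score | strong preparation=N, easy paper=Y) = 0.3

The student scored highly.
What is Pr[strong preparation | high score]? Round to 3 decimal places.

Numerator (weight on configurations with strong preparation): 0.002520 + 0.001650 = 0.004170
Normalizer over all consistent configurations: 0.01·0.99·0.7 + 0.3·0.99·0.3 + 0.36·0.01·0.7 + 0.55·0.01·0.3 = 0.100200
P(strong preparation | high score) = 0.004170/0.100200 ≈ 0.042

Pr[strong preparation | high score] ≈ 0.042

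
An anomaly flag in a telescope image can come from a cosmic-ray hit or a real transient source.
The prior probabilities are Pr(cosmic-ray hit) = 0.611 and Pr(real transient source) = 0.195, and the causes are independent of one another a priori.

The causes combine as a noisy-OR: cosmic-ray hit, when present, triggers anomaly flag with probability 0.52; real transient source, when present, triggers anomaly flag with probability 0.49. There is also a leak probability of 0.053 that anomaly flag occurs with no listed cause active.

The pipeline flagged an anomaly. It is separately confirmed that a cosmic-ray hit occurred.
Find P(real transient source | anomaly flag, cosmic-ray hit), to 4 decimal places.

Under noisy-OR, P(anomaly flag | causes) = 1 − (1−0.053)·∏(1−qᵢ) over the active causes.
By total probability over both values of real transient source:
  P(anomaly flag | cosmic-ray hit) = 0.54544×0.805 + 0.768174×0.195
        = 0.439079 + 0.149794 = 0.588873
Keeping only the real transient source-present terms gives 0.149794, so
  P(real transient source | anomaly flag, cosmic-ray hit) = 0.149794 / 0.588873 ≈ 0.2544

P(real transient source | anomaly flag, cosmic-ray hit) ≈ 0.2544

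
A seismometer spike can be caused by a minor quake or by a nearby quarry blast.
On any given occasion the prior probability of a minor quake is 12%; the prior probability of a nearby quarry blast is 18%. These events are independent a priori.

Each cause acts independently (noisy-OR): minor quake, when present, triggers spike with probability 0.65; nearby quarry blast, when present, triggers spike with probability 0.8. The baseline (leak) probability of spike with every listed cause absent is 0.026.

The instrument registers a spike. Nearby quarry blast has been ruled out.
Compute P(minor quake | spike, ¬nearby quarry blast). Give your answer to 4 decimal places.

Under noisy-OR, P(spike | causes) = 1 − (1−0.026)·∏(1−qᵢ) over the active causes.
By total probability over both values of minor quake:
  P(spike | ¬nearby quarry blast) = 0.026·0.88 + 0.6591·0.12
        = 0.022880 + 0.079092 = 0.101972
The terms with minor quake present sum to 0.079092, so
  P(minor quake | spike, ¬nearby quarry blast) = 0.079092 / 0.101972 ≈ 0.7756

P(minor quake | spike, ¬nearby quarry blast) ≈ 0.7756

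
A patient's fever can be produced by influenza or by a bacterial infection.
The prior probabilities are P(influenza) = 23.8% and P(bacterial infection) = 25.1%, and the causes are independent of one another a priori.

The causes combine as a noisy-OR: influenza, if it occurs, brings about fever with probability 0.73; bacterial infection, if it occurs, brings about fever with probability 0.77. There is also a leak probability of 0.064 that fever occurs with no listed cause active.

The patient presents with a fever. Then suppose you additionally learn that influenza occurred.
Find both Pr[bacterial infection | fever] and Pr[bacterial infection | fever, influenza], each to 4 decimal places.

Under noisy-OR, P(fever | causes) = 1 − (1−0.064)·∏(1−qᵢ) over the active causes.
Sum P(fever|·) weighted by the priors over the 4 (influenza, bacterial infection) configurations:
  P(fever) = 0.064·0.762·0.749 + 0.78472·0.762·0.251 + 0.74728·0.238·0.749 + 0.941874·0.238·0.251
        = 0.036527 + 0.150087 + 0.133212 + 0.056266 = 0.376092
Keeping only the bacterial infection-present terms gives 0.206353, so
  P(bacterial infection | fever) = 0.206353 / 0.376092 ≈ 0.5487

Now condition on the additional information:
Sum P(fever|·) weighted by the priors over both values of bacterial infection:
  P(fever | influenza) = 0.74728·0.749 + 0.941874·0.251
        = 0.559713 + 0.236410 = 0.796123
Keeping only the bacterial infection-present terms gives 0.236410, so
  P(bacterial infection | fever, influenza) = 0.236410 / 0.796123 ≈ 0.2970
Conditioning on influenza lowers the posterior on bacterial infection: the classic explaining-away effect in a common-effect structure.

Pr[bacterial infection | fever] ≈ 0.5487; Pr[bacterial infection | fever, influenza] ≈ 0.2970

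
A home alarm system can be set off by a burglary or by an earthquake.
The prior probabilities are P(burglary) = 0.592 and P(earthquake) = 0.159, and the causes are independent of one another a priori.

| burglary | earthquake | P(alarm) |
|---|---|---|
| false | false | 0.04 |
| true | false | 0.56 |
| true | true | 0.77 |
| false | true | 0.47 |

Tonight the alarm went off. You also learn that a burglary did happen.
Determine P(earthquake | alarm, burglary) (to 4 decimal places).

P(earthquake | alarm, burglary) ≈ 0.2063

P(alarm | burglary) = 0.56×0.841 + 0.77×0.159 = 0.470960 + 0.122430 = 0.593390
The earthquake-present share is 0.77×0.159 = 0.122430.
So P(earthquake | alarm, burglary) = 0.122430/0.593390 ≈ 0.2063.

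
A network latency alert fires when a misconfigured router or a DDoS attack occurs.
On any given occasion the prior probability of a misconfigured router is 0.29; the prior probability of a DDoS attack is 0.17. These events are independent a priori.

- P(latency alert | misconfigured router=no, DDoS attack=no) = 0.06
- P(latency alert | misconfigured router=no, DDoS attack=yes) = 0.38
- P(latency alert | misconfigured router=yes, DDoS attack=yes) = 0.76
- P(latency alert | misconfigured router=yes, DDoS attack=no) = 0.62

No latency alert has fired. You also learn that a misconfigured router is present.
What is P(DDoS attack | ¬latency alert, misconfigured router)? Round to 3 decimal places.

P(DDoS attack | ¬latency alert, misconfigured router) ≈ 0.115

For the numerator, keep only DDoS attack=true terms: 0.24×0.17 = 0.040800
The normalizing constant is 0.38×0.83 + 0.24×0.17 = 0.356200
Posterior = 0.040800 / 0.356200 ≈ 0.115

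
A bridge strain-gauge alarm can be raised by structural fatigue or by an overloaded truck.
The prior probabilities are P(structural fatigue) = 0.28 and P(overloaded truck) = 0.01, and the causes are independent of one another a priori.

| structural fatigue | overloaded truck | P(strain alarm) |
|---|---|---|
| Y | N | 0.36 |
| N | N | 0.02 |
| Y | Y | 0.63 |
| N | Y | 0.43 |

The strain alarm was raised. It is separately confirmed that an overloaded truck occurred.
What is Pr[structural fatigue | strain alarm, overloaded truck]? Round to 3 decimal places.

For the numerator, keep only structural fatigue=true terms: 0.63×0.28 = 0.176400
Normalizer over all consistent configurations: 0.43×0.72 + 0.63×0.28 = 0.486000
Posterior = 0.176400 / 0.486000 ≈ 0.363

Pr[structural fatigue | strain alarm, overloaded truck] ≈ 0.363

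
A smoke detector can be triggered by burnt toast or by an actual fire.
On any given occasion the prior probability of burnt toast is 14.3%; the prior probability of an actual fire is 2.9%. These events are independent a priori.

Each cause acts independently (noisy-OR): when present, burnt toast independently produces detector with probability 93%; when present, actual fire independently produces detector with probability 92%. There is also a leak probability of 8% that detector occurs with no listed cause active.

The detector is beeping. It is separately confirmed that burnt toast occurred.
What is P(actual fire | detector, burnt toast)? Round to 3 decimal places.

P(actual fire | detector, burnt toast) ≈ 0.031

Under noisy-OR, P(detector | causes) = 1 − (1−0.08)·∏(1−qᵢ) over the active causes.
P(detector | burnt toast) = 0.9356×0.971 + 0.994848×0.029 = 0.908468 + 0.028851 = 0.937319
Restricting to configurations with actual fire present: 0.994848×0.029 = 0.028851.
Hence the posterior is 0.028851/0.937319 ≈ 0.031.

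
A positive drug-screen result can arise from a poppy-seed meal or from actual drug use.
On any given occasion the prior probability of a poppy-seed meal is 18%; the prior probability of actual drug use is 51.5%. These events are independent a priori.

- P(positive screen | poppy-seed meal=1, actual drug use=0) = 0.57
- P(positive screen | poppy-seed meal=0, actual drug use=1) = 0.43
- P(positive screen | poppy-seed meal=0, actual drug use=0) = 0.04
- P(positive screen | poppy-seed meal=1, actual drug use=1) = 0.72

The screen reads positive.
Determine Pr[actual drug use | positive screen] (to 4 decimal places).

P(positive screen) = 0.04×0.82×0.485 + 0.43×0.82×0.515 + 0.57×0.18×0.485 + 0.72×0.18×0.515 = 0.015908 + 0.181589 + 0.049761 + 0.066744 = 0.314002
Of this, 0.248333 comes from 0.181589 + 0.066744 (the actual drug use=true cases).
Hence the posterior is 0.248333/0.314002 ≈ 0.7909.

Pr[actual drug use | positive screen] ≈ 0.7909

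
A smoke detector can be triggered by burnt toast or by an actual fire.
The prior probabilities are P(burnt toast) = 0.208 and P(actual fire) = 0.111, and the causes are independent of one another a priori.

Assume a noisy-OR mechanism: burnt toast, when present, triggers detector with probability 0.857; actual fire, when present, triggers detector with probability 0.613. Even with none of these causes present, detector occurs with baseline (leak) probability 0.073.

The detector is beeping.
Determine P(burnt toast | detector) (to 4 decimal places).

Under noisy-OR, P(detector | causes) = 1 − (1−0.073)·∏(1−qᵢ) over the active causes.
Numerator (weight on configurations with burnt toast): 0.160400 + 0.021904 = 0.182304
The normalizing constant is 0.073×0.792×0.889 + 0.641251×0.792×0.111 + 0.867439×0.208×0.889 + 0.948699×0.208×0.111 = 0.290076
Posterior = 0.182304 / 0.290076 ≈ 0.6285

P(burnt toast | detector) ≈ 0.6285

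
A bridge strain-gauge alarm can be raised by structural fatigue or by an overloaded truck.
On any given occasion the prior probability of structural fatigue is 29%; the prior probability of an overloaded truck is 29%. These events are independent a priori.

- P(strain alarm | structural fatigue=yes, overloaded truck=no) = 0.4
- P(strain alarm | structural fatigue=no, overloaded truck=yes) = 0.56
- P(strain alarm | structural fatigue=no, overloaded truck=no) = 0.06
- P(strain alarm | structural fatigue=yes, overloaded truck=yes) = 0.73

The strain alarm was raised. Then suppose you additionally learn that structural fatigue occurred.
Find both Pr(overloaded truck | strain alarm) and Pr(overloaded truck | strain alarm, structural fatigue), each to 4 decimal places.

Numerator (weight on configurations with overloaded truck): 0.115304 + 0.061393 = 0.176697
Denominator P(strain alarm): 0.06*0.71*0.71 + 0.56*0.71*0.29 + 0.4*0.29*0.71 + 0.73*0.29*0.29 = 0.289303
Posterior = 0.176697 / 0.289303 ≈ 0.6108

With the extra evidence:
Enumerate both values of overloaded truck and weight by the priors:
  P(strain alarm | structural fatigue) = 0.4×0.71 + 0.73×0.29
        = 0.284000 + 0.211700 = 0.495700
Configurations with overloaded truck contribute 0.211700, so
  P(overloaded truck | strain alarm, structural fatigue) = 0.211700 / 0.495700 ≈ 0.4271

Pr(overloaded truck | strain alarm) ≈ 0.6108; Pr(overloaded truck | strain alarm, structural fatigue) ≈ 0.4271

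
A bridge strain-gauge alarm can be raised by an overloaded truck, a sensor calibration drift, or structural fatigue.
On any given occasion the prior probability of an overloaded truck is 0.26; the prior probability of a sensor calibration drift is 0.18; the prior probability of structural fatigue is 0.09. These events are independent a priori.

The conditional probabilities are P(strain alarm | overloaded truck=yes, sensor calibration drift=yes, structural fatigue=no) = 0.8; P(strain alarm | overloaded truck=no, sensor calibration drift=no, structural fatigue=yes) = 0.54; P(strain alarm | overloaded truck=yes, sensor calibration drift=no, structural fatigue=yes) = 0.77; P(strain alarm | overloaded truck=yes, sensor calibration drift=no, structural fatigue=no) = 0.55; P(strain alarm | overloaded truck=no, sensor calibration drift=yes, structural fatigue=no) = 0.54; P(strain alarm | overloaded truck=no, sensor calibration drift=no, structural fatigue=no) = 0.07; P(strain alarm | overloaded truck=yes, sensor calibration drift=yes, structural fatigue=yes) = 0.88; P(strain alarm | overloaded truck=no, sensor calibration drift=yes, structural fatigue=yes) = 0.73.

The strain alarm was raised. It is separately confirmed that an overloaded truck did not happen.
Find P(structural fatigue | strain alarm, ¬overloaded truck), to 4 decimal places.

P(structural fatigue | strain alarm, ¬overloaded truck) ≈ 0.2686

Weight on structural fatigue=true, given the evidence: 0.039852 + 0.011826 = 0.051678
Denominator P(strain alarm | ¬overloaded truck): 0.07*0.82*0.91 + 0.54*0.82*0.09 + 0.54*0.18*0.91 + 0.73*0.18*0.09 = 0.192364
Posterior = 0.051678 / 0.192364 ≈ 0.2686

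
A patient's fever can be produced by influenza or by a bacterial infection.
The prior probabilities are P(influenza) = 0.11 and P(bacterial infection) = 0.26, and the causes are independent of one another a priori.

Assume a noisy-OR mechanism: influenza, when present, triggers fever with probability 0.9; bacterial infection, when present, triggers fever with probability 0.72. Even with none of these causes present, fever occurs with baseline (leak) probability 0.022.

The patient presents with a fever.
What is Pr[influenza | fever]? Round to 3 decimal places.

Under noisy-OR, P(fever | causes) = 1 − (1−0.022)·∏(1−qᵢ) over the active causes.
By total probability over the 4 (influenza, bacterial infection) configurations:
  P(fever) = 0.022·0.89·0.74 + 0.72616·0.89·0.26 + 0.9022·0.11·0.74 + 0.972616·0.11·0.26
        = 0.014489 + 0.168033 + 0.073439 + 0.027817 = 0.283778
Configurations with influenza contribute 0.101256, so
  P(influenza | fever) = 0.101256 / 0.283778 ≈ 0.357

Pr[influenza | fever] ≈ 0.357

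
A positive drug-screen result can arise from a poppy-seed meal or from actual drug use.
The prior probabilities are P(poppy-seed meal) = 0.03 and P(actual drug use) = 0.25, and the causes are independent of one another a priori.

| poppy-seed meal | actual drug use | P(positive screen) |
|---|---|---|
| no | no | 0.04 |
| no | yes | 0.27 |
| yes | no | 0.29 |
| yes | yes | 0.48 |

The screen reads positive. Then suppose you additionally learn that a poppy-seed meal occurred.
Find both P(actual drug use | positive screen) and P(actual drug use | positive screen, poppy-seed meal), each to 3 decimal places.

For the numerator, keep only actual drug use=true terms: 0.065475 + 0.003600 = 0.069075
Normalizer over all consistent configurations: 0.04×0.97×0.75 + 0.27×0.97×0.25 + 0.29×0.03×0.75 + 0.48×0.03×0.25 = 0.104700
P(actual drug use | positive screen) = 0.069075/0.104700 ≈ 0.660

Now also conditioning on poppy-seed meal=true:
By total probability over both values of actual drug use:
  P(positive screen | poppy-seed meal) = 0.29·0.75 + 0.48·0.25
        = 0.217500 + 0.120000 = 0.337500
Configurations with actual drug use contribute 0.120000, so
  P(actual drug use | positive screen, poppy-seed meal) = 0.120000 / 0.337500 ≈ 0.356
Conditioning on poppy-seed meal lowers the posterior on actual drug use: the classic explaining-away effect in a common-effect structure.

P(actual drug use | positive screen) ≈ 0.660; P(actual drug use | positive screen, poppy-seed meal) ≈ 0.356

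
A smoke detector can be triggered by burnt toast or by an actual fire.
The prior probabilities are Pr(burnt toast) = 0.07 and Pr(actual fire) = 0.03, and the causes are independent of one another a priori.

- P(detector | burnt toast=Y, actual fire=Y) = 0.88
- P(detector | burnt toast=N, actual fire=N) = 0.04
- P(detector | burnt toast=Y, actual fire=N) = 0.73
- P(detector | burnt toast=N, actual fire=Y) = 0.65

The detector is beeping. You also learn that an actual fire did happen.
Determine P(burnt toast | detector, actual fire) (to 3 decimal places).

P(burnt toast | detector, actual fire) ≈ 0.092

Weight on burnt toast=true, given the evidence: 0.88×0.07 = 0.061600
Normalizer over all consistent configurations: 0.65×0.93 + 0.88×0.07 = 0.666100
Posterior = 0.061600 / 0.666100 ≈ 0.092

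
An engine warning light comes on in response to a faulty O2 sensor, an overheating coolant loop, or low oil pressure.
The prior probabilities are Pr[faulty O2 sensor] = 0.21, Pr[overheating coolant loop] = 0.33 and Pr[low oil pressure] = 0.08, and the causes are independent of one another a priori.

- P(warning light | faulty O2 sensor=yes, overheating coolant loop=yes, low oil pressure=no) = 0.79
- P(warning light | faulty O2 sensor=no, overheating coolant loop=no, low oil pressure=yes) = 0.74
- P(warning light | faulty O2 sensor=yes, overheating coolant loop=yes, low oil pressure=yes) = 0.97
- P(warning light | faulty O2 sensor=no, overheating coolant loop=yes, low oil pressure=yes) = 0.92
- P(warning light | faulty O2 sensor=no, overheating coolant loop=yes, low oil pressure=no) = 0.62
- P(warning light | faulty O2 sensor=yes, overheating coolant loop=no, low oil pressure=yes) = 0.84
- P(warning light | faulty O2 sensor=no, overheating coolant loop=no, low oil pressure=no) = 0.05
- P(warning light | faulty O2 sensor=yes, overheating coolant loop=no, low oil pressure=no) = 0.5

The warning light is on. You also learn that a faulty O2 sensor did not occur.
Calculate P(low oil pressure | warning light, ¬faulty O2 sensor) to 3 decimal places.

P(warning light | ¬faulty O2 sensor) = 0.05·0.67·0.92 + 0.74·0.67·0.08 + 0.62·0.33·0.92 + 0.92·0.33·0.08 = 0.030820 + 0.039664 + 0.188232 + 0.024288 = 0.283004
The low oil pressure-present share is 0.039664 + 0.024288 = 0.063952.
So P(low oil pressure | warning light, ¬faulty O2 sensor) = 0.063952/0.283004 ≈ 0.226.

P(low oil pressure | warning light, ¬faulty O2 sensor) ≈ 0.226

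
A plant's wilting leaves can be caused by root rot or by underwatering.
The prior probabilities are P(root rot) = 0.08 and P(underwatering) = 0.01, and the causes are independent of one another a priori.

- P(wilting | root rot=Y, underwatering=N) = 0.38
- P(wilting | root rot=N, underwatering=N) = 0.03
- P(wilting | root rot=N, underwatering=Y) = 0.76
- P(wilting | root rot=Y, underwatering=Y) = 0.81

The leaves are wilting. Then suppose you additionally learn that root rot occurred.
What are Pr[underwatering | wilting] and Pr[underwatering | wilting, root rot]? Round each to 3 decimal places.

Pr[underwatering | wilting] ≈ 0.117; Pr[underwatering | wilting, root rot] ≈ 0.021

Numerator (weight on configurations with underwatering): 0.006992 + 0.000648 = 0.007640
The normalizing constant is 0.03·0.92·0.99 + 0.76·0.92·0.01 + 0.38·0.08·0.99 + 0.81·0.08·0.01 = 0.065060
Posterior = 0.007640 / 0.065060 ≈ 0.117

Now also conditioning on root rot=true:
Enumerate both values of underwatering and weight by the priors:
  P(wilting | root rot) = 0.38*0.99 + 0.81*0.01
        = 0.376200 + 0.008100 = 0.384300
The terms with underwatering present sum to 0.008100, so
  P(underwatering | wilting, root rot) = 0.008100 / 0.384300 ≈ 0.021
Conditioning on root rot lowers the posterior on underwatering: the classic explaining-away effect in a common-effect structure.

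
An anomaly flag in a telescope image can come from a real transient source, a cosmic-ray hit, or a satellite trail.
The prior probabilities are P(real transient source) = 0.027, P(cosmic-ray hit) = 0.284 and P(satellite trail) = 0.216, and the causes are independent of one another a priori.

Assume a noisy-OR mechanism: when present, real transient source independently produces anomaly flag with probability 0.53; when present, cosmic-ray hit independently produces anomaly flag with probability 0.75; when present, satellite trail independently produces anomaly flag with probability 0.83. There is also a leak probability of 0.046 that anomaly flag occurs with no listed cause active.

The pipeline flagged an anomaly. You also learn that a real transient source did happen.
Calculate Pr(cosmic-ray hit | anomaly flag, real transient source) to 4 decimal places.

Pr(cosmic-ray hit | anomaly flag, real transient source) ≈ 0.3630

Under noisy-OR, P(anomaly flag | causes) = 1 − (1−0.046)·∏(1−qᵢ) over the active causes.
P(anomaly flag | real transient source) = 0.55162·0.716·0.784 + 0.923775·0.716·0.216 + 0.887905·0.284·0.784 + 0.980944·0.284·0.216 = 0.309649 + 0.142867 + 0.197697 + 0.060175 = 0.710388
Restricting to configurations with cosmic-ray hit present: 0.197697 + 0.060175 = 0.257872.
P(cosmic-ray hit | anomaly flag, real transient source) = 0.257872 / 0.710388 ≈ 0.3630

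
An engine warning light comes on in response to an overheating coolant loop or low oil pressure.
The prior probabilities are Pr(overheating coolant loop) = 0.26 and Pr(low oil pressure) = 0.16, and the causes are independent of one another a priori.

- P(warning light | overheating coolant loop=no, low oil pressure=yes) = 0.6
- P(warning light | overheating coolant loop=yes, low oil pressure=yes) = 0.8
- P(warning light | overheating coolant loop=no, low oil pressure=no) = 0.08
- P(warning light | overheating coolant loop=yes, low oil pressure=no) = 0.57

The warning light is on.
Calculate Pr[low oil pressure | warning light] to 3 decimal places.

P(warning light) = 0.08·0.74·0.84 + 0.6·0.74·0.16 + 0.57·0.26·0.84 + 0.8·0.26·0.16 = 0.049728 + 0.071040 + 0.124488 + 0.033280 = 0.278536
The low oil pressure-present share is 0.071040 + 0.033280 = 0.104320.
Hence the posterior is 0.104320/0.278536 ≈ 0.375.

Pr[low oil pressure | warning light] ≈ 0.375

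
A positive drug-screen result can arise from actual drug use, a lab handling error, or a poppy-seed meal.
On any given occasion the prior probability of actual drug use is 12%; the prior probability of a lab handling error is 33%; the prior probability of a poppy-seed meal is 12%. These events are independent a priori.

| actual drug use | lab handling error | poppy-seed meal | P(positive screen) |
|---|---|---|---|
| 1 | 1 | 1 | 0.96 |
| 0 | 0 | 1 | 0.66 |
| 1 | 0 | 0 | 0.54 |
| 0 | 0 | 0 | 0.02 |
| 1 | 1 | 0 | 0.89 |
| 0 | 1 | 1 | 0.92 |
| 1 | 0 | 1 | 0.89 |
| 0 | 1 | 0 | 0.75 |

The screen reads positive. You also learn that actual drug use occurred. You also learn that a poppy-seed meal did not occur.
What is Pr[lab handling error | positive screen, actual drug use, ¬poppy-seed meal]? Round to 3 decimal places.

Enumerate both values of lab handling error and weight by the priors:
  P(positive screen | actual drug use, ¬poppy-seed meal) = 0.54*0.67 + 0.89*0.33
        = 0.361800 + 0.293700 = 0.655500
Keeping only the lab handling error-present terms gives 0.293700, so
  P(lab handling error | positive screen, actual drug use, ¬poppy-seed meal) = 0.293700 / 0.655500 ≈ 0.448

Pr[lab handling error | positive screen, actual drug use, ¬poppy-seed meal] ≈ 0.448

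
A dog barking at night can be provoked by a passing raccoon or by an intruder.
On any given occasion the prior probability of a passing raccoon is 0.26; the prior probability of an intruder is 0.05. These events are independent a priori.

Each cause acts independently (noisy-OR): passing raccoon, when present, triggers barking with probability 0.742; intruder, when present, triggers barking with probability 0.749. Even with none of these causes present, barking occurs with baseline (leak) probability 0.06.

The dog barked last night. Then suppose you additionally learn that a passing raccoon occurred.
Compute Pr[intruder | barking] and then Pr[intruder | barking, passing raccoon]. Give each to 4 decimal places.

Under noisy-OR, P(barking | causes) = 1 − (1−0.06)·∏(1−qᵢ) over the active causes.
By total probability over the 4 (passing raccoon, intruder) configurations:
  P(barking) = 0.06*0.74*0.95 + 0.76406*0.74*0.05 + 0.75748*0.26*0.95 + 0.939127*0.26*0.05
        = 0.042180 + 0.028270 + 0.187098 + 0.012209 = 0.269757
Configurations with intruder contribute 0.040479, so
  P(intruder | barking) = 0.040479 / 0.269757 ≈ 0.1501

With the extra evidence:
Numerator (weight on configurations with intruder): 0.939127*0.05 = 0.046956
Normalizer over all consistent configurations: 0.75748*0.95 + 0.939127*0.05 = 0.766562
Posterior = 0.046956 / 0.766562 ≈ 0.0613
Conditioning on passing raccoon lowers the posterior on intruder: the classic explaining-away effect in a common-effect structure.

Pr[intruder | barking] ≈ 0.1501; Pr[intruder | barking, passing raccoon] ≈ 0.0613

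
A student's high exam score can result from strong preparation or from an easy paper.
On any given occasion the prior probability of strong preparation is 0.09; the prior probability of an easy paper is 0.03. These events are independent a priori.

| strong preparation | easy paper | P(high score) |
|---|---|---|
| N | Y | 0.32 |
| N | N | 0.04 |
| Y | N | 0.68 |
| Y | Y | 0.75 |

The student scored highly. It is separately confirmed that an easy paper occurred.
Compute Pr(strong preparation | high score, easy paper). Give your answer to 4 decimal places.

Pr(strong preparation | high score, easy paper) ≈ 0.1882

Sum P(high score|·) weighted by the priors over both values of strong preparation:
  P(high score | easy paper) = 0.32×0.91 + 0.75×0.09
        = 0.291200 + 0.067500 = 0.358700
The terms with strong preparation present sum to 0.067500, so
  P(strong preparation | high score, easy paper) = 0.067500 / 0.358700 ≈ 0.1882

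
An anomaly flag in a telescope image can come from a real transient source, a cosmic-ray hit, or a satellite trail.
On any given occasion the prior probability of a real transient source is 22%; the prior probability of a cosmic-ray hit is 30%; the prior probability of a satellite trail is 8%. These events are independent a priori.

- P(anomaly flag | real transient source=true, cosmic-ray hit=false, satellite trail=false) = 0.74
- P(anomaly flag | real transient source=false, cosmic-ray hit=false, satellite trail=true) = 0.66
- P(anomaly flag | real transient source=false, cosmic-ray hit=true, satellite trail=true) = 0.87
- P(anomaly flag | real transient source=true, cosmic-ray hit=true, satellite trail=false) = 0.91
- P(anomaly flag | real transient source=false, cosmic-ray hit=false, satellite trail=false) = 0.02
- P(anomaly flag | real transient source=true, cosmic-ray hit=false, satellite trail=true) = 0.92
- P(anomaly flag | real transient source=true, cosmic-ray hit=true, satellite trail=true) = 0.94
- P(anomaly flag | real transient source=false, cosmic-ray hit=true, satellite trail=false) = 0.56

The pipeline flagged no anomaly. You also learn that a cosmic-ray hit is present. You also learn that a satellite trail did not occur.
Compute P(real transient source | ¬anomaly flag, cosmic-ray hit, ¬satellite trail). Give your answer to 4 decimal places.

Numerator (weight on configurations with real transient source): 0.09×0.22 = 0.019800
Denominator P(¬anomaly flag | cosmic-ray hit, ¬satellite trail): 0.44×0.78 + 0.09×0.22 = 0.363000
Posterior = 0.019800 / 0.363000 ≈ 0.0545

P(real transient source | ¬anomaly flag, cosmic-ray hit, ¬satellite trail) ≈ 0.0545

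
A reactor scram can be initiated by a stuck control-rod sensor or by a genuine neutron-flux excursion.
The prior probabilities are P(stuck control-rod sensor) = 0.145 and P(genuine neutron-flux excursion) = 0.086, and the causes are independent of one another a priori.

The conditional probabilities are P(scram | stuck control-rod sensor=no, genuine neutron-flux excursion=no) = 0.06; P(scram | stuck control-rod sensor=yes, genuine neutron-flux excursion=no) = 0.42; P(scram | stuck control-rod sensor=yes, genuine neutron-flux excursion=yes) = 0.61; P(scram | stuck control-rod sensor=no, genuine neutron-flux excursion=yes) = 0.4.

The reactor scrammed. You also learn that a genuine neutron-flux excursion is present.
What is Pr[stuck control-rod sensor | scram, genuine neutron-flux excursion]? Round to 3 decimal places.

Pr[stuck control-rod sensor | scram, genuine neutron-flux excursion] ≈ 0.205

Sum P(scram|·) weighted by the priors over both values of stuck control-rod sensor:
  P(scram | genuine neutron-flux excursion) = 0.4*0.855 + 0.61*0.145
        = 0.342000 + 0.088450 = 0.430450
The terms with stuck control-rod sensor present sum to 0.088450, so
  P(stuck control-rod sensor | scram, genuine neutron-flux excursion) = 0.088450 / 0.430450 ≈ 0.205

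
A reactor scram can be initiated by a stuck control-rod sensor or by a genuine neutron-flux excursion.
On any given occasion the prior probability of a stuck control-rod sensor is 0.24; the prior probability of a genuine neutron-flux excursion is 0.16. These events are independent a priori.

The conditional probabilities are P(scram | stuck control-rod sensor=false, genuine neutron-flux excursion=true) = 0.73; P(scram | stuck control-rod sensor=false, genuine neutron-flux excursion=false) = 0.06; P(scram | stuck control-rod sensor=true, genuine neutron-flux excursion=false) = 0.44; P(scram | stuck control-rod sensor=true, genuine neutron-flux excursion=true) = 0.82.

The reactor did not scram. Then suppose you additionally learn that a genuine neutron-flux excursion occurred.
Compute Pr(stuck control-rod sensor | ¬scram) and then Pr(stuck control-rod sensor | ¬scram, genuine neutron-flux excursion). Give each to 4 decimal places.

Weight on stuck control-rod sensor=true, given the evidence: 0.112896 + 0.006912 = 0.119808
Normalizer over all consistent configurations: 0.94×0.76×0.84 + 0.27×0.76×0.16 + 0.56×0.24×0.84 + 0.18×0.24×0.16 = 0.752736
P(stuck control-rod sensor | ¬scram) = 0.119808/0.752736 ≈ 0.1592

Now condition on the additional information:
Weight on stuck control-rod sensor=true, given the evidence: 0.18*0.24 = 0.043200
The normalizing constant is 0.27*0.76 + 0.18*0.24 = 0.248400
Posterior = 0.043200 / 0.248400 ≈ 0.1739

Pr(stuck control-rod sensor | ¬scram) ≈ 0.1592; Pr(stuck control-rod sensor | ¬scram, genuine neutron-flux excursion) ≈ 0.1739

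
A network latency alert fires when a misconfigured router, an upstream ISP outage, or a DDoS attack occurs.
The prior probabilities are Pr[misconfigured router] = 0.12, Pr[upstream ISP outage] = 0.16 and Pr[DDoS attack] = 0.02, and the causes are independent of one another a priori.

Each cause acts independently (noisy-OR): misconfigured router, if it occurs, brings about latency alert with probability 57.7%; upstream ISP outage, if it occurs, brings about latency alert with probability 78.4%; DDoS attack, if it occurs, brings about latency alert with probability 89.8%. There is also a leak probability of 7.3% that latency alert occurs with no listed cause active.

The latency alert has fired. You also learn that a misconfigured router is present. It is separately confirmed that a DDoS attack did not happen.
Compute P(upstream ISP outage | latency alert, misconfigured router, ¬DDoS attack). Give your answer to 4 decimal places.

Under noisy-OR, P(latency alert | causes) = 1 − (1−0.073)·∏(1−qᵢ) over the active causes.
P(latency alert | misconfigured router, ¬DDoS attack) = 0.607879*0.84 + 0.915302*0.16 = 0.510618 + 0.146448 = 0.657066
Of this, 0.146448 comes from 0.915302*0.16 (the upstream ISP outage=true cases).
Hence the posterior is 0.146448/0.657066 ≈ 0.2229.

P(upstream ISP outage | latency alert, misconfigured router, ¬DDoS attack) ≈ 0.2229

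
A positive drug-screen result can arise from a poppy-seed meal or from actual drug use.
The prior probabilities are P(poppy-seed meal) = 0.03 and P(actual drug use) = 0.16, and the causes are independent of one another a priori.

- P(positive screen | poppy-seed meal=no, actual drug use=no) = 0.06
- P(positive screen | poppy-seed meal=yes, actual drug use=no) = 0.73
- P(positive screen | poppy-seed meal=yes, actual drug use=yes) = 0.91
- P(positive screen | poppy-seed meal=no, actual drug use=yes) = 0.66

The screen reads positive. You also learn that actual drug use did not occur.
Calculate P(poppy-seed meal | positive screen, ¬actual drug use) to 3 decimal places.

P(poppy-seed meal | positive screen, ¬actual drug use) ≈ 0.273

Enumerate both values of poppy-seed meal and weight by the priors:
  P(positive screen | ¬actual drug use) = 0.06·0.97 + 0.73·0.03
        = 0.058200 + 0.021900 = 0.080100
Configurations with poppy-seed meal contribute 0.021900, so
  P(poppy-seed meal | positive screen, ¬actual drug use) = 0.021900 / 0.080100 ≈ 0.273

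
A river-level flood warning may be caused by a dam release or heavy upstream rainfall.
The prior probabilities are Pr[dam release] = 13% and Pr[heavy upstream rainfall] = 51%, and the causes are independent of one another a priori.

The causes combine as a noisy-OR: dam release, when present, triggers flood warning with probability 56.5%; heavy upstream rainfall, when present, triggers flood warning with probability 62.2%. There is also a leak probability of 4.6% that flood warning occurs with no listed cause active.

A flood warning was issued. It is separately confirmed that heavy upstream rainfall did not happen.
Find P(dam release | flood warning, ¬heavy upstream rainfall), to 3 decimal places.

Under noisy-OR, P(flood warning | causes) = 1 − (1−0.046)·∏(1−qᵢ) over the active causes.
Sum P(flood warning|·) weighted by the priors over both values of dam release:
  P(flood warning | ¬heavy upstream rainfall) = 0.046·0.87 + 0.58501·0.13
        = 0.040020 + 0.076051 = 0.116071
Keeping only the dam release-present terms gives 0.076051, so
  P(dam release | flood warning, ¬heavy upstream rainfall) = 0.076051 / 0.116071 ≈ 0.655

P(dam release | flood warning, ¬heavy upstream rainfall) ≈ 0.655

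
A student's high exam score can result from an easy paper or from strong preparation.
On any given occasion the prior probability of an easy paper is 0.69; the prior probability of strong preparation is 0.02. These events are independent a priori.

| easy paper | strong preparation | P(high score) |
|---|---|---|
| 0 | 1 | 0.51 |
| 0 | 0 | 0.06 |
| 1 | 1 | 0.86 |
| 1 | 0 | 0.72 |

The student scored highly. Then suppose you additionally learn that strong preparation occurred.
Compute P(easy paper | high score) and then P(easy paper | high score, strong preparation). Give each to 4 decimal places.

P(easy paper | high score) ≈ 0.9589; P(easy paper | high score, strong preparation) ≈ 0.7896

Enumerate the 4 (easy paper, strong preparation) configurations and weight by the priors:
  P(high score) = 0.06·0.31·0.98 + 0.51·0.31·0.02 + 0.72·0.69·0.98 + 0.86·0.69·0.02
        = 0.018228 + 0.003162 + 0.486864 + 0.011868 = 0.520122
Keeping only the easy paper-present terms gives 0.498732, so
  P(easy paper | high score) = 0.498732 / 0.520122 ≈ 0.9589

Now also conditioning on strong preparation=true:
P(high score | strong preparation) = 0.51·0.31 + 0.86·0.69 = 0.158100 + 0.593400 = 0.751500
Restricting to configurations with easy paper present: 0.86·0.69 = 0.593400.
P(easy paper | high score, strong preparation) = 0.593400 / 0.751500 ≈ 0.7896
This is intercausal reasoning (explaining away): once strong preparation accounts for the high score, easy paper becomes less likely.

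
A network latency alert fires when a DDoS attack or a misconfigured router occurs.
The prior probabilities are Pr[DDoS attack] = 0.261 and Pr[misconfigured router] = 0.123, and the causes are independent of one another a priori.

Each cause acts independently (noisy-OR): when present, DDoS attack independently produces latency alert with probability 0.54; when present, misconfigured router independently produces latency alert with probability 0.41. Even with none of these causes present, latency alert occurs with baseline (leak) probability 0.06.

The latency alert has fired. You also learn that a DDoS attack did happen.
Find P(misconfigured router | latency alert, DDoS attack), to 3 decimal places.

P(misconfigured router | latency alert, DDoS attack) ≈ 0.155

Under noisy-OR, P(latency alert | causes) = 1 − (1−0.06)·∏(1−qᵢ) over the active causes.
Weight on misconfigured router=true, given the evidence: 0.744884·0.123 = 0.091621
The normalizing constant is 0.5676·0.877 + 0.744884·0.123 = 0.589406
Posterior = 0.091621 / 0.589406 ≈ 0.155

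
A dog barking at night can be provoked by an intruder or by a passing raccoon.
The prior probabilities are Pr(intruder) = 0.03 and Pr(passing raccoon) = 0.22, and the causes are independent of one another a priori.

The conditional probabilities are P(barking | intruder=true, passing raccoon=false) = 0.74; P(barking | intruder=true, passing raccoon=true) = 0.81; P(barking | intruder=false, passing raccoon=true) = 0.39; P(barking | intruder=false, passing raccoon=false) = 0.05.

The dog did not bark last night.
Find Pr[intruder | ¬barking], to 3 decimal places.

Pr[intruder | ¬barking] ≈ 0.009

Numerator (weight on configurations with intruder): 0.006084 + 0.001254 = 0.007338
The normalizing constant is 0.95*0.97*0.78 + 0.61*0.97*0.22 + 0.26*0.03*0.78 + 0.19*0.03*0.22 = 0.856282
P(intruder | ¬barking) = 0.007338/0.856282 ≈ 0.009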